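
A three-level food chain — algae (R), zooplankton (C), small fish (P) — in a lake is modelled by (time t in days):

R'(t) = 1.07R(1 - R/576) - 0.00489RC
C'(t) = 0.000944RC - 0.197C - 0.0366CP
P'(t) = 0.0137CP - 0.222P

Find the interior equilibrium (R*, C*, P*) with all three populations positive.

R* ≈ 533, C* ≈ 16.2, P* ≈ 8.37

From dP/dt = 0: 0.0137C* = 0.222, so C* = 16.2.
From dR/dt = 0: 1.07(1 - R*/576) = 0.00489·16.2, giving R* = 576·(1 - 0.0741) = 533.
From dC/dt = 0: 0.000944·533 - 0.197 = 0.0366P*, so P* = 0.306/0.0366 = 8.37.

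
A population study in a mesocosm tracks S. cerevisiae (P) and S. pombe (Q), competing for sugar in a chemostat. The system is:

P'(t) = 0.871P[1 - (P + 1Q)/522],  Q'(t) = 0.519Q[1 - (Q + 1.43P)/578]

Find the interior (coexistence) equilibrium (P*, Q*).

Setting both brackets to zero gives the nullclines P + 1Q = 522 and 1.43P + Q = 578.
Substituting Q = 578 - 1.43P into the first: P(1 - 1·1.43) = 522 - 1·578.
So P* = -56/-0.43 = 130, and then Q* = 578 - 1.43·130 = 392.

P* ≈ 130, Q* ≈ 392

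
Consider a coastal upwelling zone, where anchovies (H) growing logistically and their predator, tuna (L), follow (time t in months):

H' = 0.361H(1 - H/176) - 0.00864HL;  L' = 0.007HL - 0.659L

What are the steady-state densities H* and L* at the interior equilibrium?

H* ≈ 94.1, L* ≈ 19.4

From dL/dt = 0 with L > 0: 0.007H* = 0.659, so H* = 94.1.
Substitute into dH/dt = 0: 0.361(1 - 94.1/176) = 0.00864L*.
The bracket is 0.465, giving L* = 0.168/0.00864 = 19.4.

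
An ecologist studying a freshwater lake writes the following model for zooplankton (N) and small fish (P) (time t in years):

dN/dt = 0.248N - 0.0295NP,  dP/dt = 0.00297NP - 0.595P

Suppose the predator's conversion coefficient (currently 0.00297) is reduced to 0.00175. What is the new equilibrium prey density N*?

At the interior fixed point, setting dP/dt = 0 with P > 0 fixes N* = (predator death rate)/(NP coefficient) — independent of the other coefficients.
With the change, N* = 0.595/0.00175 = 340; it rises from 200.

N* ≈ 340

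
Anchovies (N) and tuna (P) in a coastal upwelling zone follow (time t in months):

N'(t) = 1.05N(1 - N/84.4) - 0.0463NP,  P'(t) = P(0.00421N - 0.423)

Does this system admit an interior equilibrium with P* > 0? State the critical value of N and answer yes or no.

Threshold N = 100; K < 100, so no, the predator goes extinct.

The predator equation gives dP/dt > 0 only when N > 0.423/0.00421 = 100.
Without the predator, N → K = 84.4. Since 84.4 < 100, the predator cannot invade.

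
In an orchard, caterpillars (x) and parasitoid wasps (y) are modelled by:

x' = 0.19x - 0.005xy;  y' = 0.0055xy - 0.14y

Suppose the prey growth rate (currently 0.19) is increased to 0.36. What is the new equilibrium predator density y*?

y* ≈ 72

At the interior fixed point, setting dx/dt = 0 with x > 0 fixes y* = (prey growth rate)/(xy coefficient) — independent of the other coefficients.
With the change, y* = 0.36/0.005 = 72; it rises from 38.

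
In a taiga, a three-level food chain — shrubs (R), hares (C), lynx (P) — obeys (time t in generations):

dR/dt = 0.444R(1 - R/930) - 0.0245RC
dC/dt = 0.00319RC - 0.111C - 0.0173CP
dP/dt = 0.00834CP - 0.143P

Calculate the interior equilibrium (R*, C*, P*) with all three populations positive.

From dP/dt = 0: 0.00834C* = 0.143, so C* = 17.1.
From dR/dt = 0: 0.444(1 - R*/930) = 0.0245·17.1, giving R* = 930·(1 - 0.946) = 50.1.
From dC/dt = 0: 0.00319·50.1 - 0.111 = 0.0173P*, so P* = 0.0488/0.0173 = 2.82.

R* ≈ 50.1, C* ≈ 17.1, P* ≈ 2.82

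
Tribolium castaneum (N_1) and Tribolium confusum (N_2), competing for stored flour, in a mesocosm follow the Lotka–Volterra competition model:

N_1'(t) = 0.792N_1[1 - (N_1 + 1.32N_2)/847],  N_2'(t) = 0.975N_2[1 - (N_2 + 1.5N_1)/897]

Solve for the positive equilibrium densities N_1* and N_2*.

N_1* ≈ 344, N_2* ≈ 381

Setting both brackets to zero gives the nullclines N_1 + 1.32N_2 = 847 and 1.5N_1 + N_2 = 897.
Substituting N_2 = 897 - 1.5N_1 into the first: N_1(1 - 1.32·1.5) = 847 - 1.32·897.
So N_1* = -337/-0.98 = 344, and then N_2* = 897 - 1.5·344 = 381.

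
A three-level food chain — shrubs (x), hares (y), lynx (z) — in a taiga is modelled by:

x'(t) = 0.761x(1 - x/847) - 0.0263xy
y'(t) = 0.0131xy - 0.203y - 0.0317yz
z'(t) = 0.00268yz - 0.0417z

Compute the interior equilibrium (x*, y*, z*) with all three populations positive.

x* ≈ 392, y* ≈ 15.6, z* ≈ 155

From dz/dt = 0: 0.00268y* = 0.0417, so y* = 15.6.
From dx/dt = 0: 0.761(1 - x*/847) = 0.0263·15.6, giving x* = 847·(1 - 0.538) = 392.
From dy/dt = 0: 0.0131·392 - 0.203 = 0.0317z*, so z* = 4.93/0.0317 = 155.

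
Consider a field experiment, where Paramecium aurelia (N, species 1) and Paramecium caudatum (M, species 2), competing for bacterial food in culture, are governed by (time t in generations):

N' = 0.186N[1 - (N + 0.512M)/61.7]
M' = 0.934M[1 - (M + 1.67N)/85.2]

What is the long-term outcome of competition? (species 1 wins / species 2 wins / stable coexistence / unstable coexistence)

species 1 excludes species 2

Compare the nullcline intercepts: K1/α12 = 61.7/0.512 = 121 > K2 = 85.2; K2/α21 = 85.2/1.67 = 51 < K1 = 61.7.
Since the inequalities point opposite ways, species 1 can invade but species 2 cannot.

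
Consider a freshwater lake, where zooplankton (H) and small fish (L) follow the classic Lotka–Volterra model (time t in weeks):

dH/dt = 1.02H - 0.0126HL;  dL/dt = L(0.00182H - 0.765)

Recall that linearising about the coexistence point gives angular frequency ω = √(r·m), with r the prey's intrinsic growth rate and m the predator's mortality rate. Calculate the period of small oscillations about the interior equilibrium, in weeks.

T ≈ 7.11 weeks

Here r = 1.02 and m = 0.765, so r·m = 0.78.
ω = √0.78 = 0.883 per week, hence T = 2π/ω ≈ 7.11 weeks.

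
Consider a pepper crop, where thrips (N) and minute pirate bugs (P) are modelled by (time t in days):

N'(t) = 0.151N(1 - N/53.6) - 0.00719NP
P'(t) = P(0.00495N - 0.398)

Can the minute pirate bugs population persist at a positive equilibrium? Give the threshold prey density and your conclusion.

The predator equation gives dP/dt > 0 only when N > 0.398/0.00495 = 80.4.
Without the predator, N → K = 53.6. Since 53.6 < 80.4, the predator cannot invade.

Threshold N = 80.4; K < 80.4, so no, the predator goes extinct.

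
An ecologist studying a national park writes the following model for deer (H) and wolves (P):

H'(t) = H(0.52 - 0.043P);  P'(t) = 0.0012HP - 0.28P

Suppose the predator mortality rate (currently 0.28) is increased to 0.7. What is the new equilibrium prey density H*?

At the interior fixed point, setting dP/dt = 0 with P > 0 fixes H* = (predator death rate)/(HP coefficient) — independent of the other coefficients.
With the change, H* = 0.7/0.0012 = 583; it rises from 233.

H* ≈ 583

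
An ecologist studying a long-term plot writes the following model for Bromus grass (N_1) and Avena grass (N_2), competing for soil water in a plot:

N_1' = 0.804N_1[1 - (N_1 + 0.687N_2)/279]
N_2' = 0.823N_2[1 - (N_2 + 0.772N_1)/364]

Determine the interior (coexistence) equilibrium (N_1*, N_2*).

Setting both brackets to zero gives the nullclines N_1 + 0.687N_2 = 279 and 0.772N_1 + N_2 = 364.
Substituting N_2 = 364 - 0.772N_1 into the first: N_1(1 - 0.687·0.772) = 279 - 0.687·364.
So N_1* = 28.9/0.47 = 61.6, and then N_2* = 364 - 0.772·61.6 = 316.

N_1* ≈ 61.6, N_2* ≈ 316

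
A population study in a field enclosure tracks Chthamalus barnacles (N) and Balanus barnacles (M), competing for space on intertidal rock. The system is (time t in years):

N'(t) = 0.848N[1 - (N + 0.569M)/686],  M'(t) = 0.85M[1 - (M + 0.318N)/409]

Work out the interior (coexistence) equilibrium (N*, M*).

N* ≈ 553, M* ≈ 233

Setting both brackets to zero gives the nullclines N + 0.569M = 686 and 0.318N + M = 409.
Substituting M = 409 - 0.318N into the first: N(1 - 0.569·0.318) = 686 - 0.569·409.
So N* = 453/0.819 = 553, and then M* = 409 - 0.318·553 = 233.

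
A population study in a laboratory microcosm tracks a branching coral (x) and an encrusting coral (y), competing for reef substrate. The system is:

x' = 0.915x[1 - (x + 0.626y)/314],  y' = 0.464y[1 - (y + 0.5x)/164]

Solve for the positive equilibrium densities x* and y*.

Setting both brackets to zero gives the nullclines x + 0.626y = 314 and 0.5x + y = 164.
Substituting y = 164 - 0.5x into the first: x(1 - 0.626·0.5) = 314 - 0.626·164.
So x* = 211/0.687 = 308, and then y* = 164 - 0.5·308 = 10.2.

x* ≈ 308, y* ≈ 10.2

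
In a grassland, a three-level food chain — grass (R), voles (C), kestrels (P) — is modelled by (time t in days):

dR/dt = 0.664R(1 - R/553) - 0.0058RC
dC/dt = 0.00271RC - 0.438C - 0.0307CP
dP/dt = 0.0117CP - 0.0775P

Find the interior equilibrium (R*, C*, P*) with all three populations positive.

From dP/dt = 0: 0.0117C* = 0.0775, so C* = 6.62.
From dR/dt = 0: 0.664(1 - R*/553) = 0.0058·6.62, giving R* = 553·(1 - 0.0579) = 521.
From dC/dt = 0: 0.00271·521 - 0.438 = 0.0307P*, so P* = 0.974/0.0307 = 31.7.

R* ≈ 521, C* ≈ 6.62, P* ≈ 31.7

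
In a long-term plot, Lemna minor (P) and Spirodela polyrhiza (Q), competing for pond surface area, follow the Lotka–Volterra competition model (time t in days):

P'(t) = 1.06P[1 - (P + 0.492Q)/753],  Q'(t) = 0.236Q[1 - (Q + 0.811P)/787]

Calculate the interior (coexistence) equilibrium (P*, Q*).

Setting both brackets to zero gives the nullclines P + 0.492Q = 753 and 0.811P + Q = 787.
Substituting Q = 787 - 0.811P into the first: P(1 - 0.492·0.811) = 753 - 0.492·787.
So P* = 366/0.601 = 609, and then Q* = 787 - 0.811·609 = 293.

P* ≈ 609, Q* ≈ 293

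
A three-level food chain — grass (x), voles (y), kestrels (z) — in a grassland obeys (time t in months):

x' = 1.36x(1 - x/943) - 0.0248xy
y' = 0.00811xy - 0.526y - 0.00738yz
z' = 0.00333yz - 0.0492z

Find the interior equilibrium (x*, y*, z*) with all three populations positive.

From dz/dt = 0: 0.00333y* = 0.0492, so y* = 14.8.
From dx/dt = 0: 1.36(1 - x*/943) = 0.0248·14.8, giving x* = 943·(1 - 0.269) = 689.
From dy/dt = 0: 0.00811·689 - 0.526 = 0.00738z*, so z* = 5.06/0.00738 = 686.

x* ≈ 689, y* ≈ 14.8, z* ≈ 686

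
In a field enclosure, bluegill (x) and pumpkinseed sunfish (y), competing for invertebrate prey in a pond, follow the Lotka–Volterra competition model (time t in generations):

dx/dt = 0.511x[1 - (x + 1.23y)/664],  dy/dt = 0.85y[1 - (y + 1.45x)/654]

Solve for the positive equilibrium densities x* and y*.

Setting both brackets to zero gives the nullclines x + 1.23y = 664 and 1.45x + y = 654.
Substituting y = 654 - 1.45x into the first: x(1 - 1.23·1.45) = 664 - 1.23·654.
So x* = -140/-0.783 = 179, and then y* = 654 - 1.45·179 = 394.

x* ≈ 179, y* ≈ 394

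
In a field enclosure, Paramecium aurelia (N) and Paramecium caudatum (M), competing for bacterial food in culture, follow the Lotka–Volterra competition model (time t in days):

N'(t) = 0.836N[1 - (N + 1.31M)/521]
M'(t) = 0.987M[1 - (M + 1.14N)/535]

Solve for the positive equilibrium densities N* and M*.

Setting both brackets to zero gives the nullclines N + 1.31M = 521 and 1.14N + M = 535.
Substituting M = 535 - 1.14N into the first: N(1 - 1.31·1.14) = 521 - 1.31·535.
So N* = -180/-0.493 = 365, and then M* = 535 - 1.14·365 = 119.

N* ≈ 365, M* ≈ 119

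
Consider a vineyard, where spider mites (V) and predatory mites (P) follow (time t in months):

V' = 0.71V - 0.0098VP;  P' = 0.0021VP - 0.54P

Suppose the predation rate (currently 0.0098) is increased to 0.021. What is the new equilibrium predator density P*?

At the interior fixed point, setting dV/dt = 0 with V > 0 fixes P* = (prey growth rate)/(VP coefficient) — independent of the other coefficients.
With the change, P* = 0.71/0.021 = 33.8; it falls from 72.4.

P* ≈ 33.8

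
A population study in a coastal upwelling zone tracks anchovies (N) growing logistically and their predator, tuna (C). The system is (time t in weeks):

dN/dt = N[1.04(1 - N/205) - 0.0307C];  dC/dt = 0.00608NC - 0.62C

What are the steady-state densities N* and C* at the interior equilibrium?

From dC/dt = 0 with C > 0: 0.00608N* = 0.62, so N* = 102.
Substitute into dN/dt = 0: 1.04(1 - 102/205) = 0.0307C*.
The bracket is 0.503, giving C* = 0.523/0.0307 = 17.

N* ≈ 102, C* ≈ 17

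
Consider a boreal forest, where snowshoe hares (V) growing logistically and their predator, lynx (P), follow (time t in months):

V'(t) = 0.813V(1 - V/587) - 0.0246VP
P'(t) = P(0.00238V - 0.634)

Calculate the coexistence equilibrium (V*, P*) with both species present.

From dP/dt = 0 with P > 0: 0.00238V* = 0.634, so V* = 266.
Substitute into dV/dt = 0: 0.813(1 - 266/587) = 0.0246P*.
The bracket is 0.546, giving P* = 0.444/0.0246 = 18.1.

V* ≈ 266, P* ≈ 18.1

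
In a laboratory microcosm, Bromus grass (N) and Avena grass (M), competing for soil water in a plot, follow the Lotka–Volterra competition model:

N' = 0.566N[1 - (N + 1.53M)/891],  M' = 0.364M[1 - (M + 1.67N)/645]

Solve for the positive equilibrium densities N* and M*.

Setting both brackets to zero gives the nullclines N + 1.53M = 891 and 1.67N + M = 645.
Substituting M = 645 - 1.67N into the first: N(1 - 1.53·1.67) = 891 - 1.53·645.
So N* = -95.9/-1.56 = 61.6, and then M* = 645 - 1.67·61.6 = 542.

N* ≈ 61.6, M* ≈ 542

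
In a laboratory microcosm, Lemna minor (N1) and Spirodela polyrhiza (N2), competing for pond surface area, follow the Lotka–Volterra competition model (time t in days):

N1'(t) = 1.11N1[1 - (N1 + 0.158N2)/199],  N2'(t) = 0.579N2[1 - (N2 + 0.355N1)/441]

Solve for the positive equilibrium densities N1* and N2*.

Setting both brackets to zero gives the nullclines N1 + 0.158N2 = 199 and 0.355N1 + N2 = 441.
Substituting N2 = 441 - 0.355N1 into the first: N1(1 - 0.158·0.355) = 199 - 0.158·441.
So N1* = 129/0.944 = 137, and then N2* = 441 - 0.355·137 = 392.

N1* ≈ 137, N2* ≈ 392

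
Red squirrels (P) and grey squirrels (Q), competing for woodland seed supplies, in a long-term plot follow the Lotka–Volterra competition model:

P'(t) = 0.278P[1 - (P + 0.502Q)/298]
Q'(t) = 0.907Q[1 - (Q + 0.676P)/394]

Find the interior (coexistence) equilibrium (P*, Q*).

P* ≈ 152, Q* ≈ 291

Setting both brackets to zero gives the nullclines P + 0.502Q = 298 and 0.676P + Q = 394.
Substituting Q = 394 - 0.676P into the first: P(1 - 0.502·0.676) = 298 - 0.502·394.
So P* = 100/0.661 = 152, and then Q* = 394 - 0.676·152 = 291.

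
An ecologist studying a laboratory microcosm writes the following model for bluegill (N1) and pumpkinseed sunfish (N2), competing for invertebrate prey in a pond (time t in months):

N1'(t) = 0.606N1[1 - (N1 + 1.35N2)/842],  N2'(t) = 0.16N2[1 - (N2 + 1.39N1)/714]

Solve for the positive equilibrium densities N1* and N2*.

N1* ≈ 139, N2* ≈ 521

Setting both brackets to zero gives the nullclines N1 + 1.35N2 = 842 and 1.39N1 + N2 = 714.
Substituting N2 = 714 - 1.39N1 into the first: N1(1 - 1.35·1.39) = 842 - 1.35·714.
So N1* = -122/-0.877 = 139, and then N2* = 714 - 1.39·139 = 521.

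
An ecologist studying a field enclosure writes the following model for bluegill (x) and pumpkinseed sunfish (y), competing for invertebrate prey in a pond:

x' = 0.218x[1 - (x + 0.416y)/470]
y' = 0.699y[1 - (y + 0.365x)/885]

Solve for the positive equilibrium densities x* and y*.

x* ≈ 120, y* ≈ 841

Setting both brackets to zero gives the nullclines x + 0.416y = 470 and 0.365x + y = 885.
Substituting y = 885 - 0.365x into the first: x(1 - 0.416·0.365) = 470 - 0.416·885.
So x* = 102/0.848 = 120, and then y* = 885 - 0.365·120 = 841.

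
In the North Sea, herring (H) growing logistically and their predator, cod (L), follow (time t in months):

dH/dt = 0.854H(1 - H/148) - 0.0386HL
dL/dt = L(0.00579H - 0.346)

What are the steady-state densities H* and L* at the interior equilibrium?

H* ≈ 59.8, L* ≈ 13.2

From dL/dt = 0 with L > 0: 0.00579H* = 0.346, so H* = 59.8.
Substitute into dH/dt = 0: 0.854(1 - 59.8/148) = 0.0386L*.
The bracket is 0.596, giving L* = 0.509/0.0386 = 13.2.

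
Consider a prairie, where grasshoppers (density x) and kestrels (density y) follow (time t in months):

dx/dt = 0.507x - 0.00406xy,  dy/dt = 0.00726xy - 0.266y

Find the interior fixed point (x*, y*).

x* ≈ 36.6, y* ≈ 125

Set dy/dt = 0 with y > 0: 0.00726x - 0.266 = 0, so x* = 0.266/0.00726 = 36.6.
Set dx/dt = 0 with x > 0: 0.507 - 0.00406y = 0, so y* = 0.507/0.00406 = 125.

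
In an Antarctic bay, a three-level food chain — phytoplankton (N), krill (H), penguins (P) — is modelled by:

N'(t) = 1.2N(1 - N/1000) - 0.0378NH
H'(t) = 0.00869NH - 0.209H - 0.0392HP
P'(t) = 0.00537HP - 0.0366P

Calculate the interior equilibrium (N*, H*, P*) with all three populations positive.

From dP/dt = 0: 0.00537H* = 0.0366, so H* = 6.82.
From dN/dt = 0: 1.2(1 - N*/1000) = 0.0378·6.82, giving N* = 1000·(1 - 0.215) = 785.
From dH/dt = 0: 0.00869·785 - 0.209 = 0.0392P*, so P* = 6.62/0.0392 = 169.

N* ≈ 785, H* ≈ 6.82, P* ≈ 169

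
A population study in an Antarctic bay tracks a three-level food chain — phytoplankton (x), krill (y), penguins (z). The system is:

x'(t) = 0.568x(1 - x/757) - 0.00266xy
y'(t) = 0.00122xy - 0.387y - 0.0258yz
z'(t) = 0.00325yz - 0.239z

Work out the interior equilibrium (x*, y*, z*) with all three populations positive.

From dz/dt = 0: 0.00325y* = 0.239, so y* = 73.5.
From dx/dt = 0: 0.568(1 - x*/757) = 0.00266·73.5, giving x* = 757·(1 - 0.344) = 496.
From dy/dt = 0: 0.00122·496 - 0.387 = 0.0258z*, so z* = 0.218/0.0258 = 8.47.

x* ≈ 496, y* ≈ 73.5, z* ≈ 8.47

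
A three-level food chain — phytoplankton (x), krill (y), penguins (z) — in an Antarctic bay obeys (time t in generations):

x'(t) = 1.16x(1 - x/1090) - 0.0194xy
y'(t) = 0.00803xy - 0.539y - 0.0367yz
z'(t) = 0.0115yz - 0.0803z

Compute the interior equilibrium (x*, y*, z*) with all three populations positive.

From dz/dt = 0: 0.0115y* = 0.0803, so y* = 6.98.
From dx/dt = 0: 1.16(1 - x*/1090) = 0.0194·6.98, giving x* = 1090·(1 - 0.117) = 963.
From dy/dt = 0: 0.00803·963 - 0.539 = 0.0367z*, so z* = 7.19/0.0367 = 196.

x* ≈ 963, y* ≈ 6.98, z* ≈ 196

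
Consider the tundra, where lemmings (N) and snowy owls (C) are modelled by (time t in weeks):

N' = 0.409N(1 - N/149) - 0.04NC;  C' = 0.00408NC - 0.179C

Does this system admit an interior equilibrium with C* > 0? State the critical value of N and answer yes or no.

Threshold N = 43.9; K > 43.9, so yes, the predator persists.

The predator equation gives dC/dt > 0 only when N > 0.179/0.00408 = 43.9.
Without the predator, N → K = 149. Since 149 > 43.9, the predator can invade and persist.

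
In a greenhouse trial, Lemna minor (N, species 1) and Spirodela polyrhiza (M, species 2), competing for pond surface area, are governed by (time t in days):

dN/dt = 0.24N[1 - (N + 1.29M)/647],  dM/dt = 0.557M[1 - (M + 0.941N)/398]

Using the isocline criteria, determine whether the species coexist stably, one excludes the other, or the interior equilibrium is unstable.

Compare the nullcline intercepts: K1/α12 = 647/1.29 = 502 > K2 = 398; K2/α21 = 398/0.941 = 423 < K1 = 647.
Since the inequalities point opposite ways, species 1 can invade but species 2 cannot.

species 1 excludes species 2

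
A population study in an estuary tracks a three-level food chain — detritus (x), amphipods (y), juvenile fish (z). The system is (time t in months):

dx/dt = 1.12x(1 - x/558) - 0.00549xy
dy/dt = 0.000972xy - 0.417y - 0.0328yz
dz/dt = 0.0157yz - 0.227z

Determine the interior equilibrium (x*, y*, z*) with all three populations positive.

x* ≈ 518, y* ≈ 14.5, z* ≈ 2.65

From dz/dt = 0: 0.0157y* = 0.227, so y* = 14.5.
From dx/dt = 0: 1.12(1 - x*/558) = 0.00549·14.5, giving x* = 558·(1 - 0.0709) = 518.
From dy/dt = 0: 0.000972·518 - 0.417 = 0.0328z*, so z* = 0.0869/0.0328 = 2.65.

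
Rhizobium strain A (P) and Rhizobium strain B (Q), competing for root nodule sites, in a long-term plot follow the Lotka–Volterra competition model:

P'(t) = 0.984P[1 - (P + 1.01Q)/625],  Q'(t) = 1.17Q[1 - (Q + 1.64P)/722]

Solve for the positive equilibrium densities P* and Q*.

Setting both brackets to zero gives the nullclines P + 1.01Q = 625 and 1.64P + Q = 722.
Substituting Q = 722 - 1.64P into the first: P(1 - 1.01·1.64) = 625 - 1.01·722.
So P* = -104/-0.656 = 159, and then Q* = 722 - 1.64·159 = 462.

P* ≈ 159, Q* ≈ 462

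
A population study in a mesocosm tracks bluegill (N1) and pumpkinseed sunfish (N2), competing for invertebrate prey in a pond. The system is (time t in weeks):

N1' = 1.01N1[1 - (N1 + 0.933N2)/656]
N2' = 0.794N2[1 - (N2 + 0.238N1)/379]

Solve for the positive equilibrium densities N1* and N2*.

Setting both brackets to zero gives the nullclines N1 + 0.933N2 = 656 and 0.238N1 + N2 = 379.
Substituting N2 = 379 - 0.238N1 into the first: N1(1 - 0.933·0.238) = 656 - 0.933·379.
So N1* = 302/0.778 = 389, and then N2* = 379 - 0.238·389 = 286.

N1* ≈ 389, N2* ≈ 286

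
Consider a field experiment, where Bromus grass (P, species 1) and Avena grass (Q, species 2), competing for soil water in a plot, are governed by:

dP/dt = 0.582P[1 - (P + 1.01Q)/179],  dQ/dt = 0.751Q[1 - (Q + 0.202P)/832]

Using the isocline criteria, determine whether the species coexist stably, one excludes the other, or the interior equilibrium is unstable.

Compare the nullcline intercepts: K1/α12 = 179/1.01 = 177 < K2 = 832; K2/α21 = 832/0.202 = 4120 > K1 = 179.
Since the inequalities point opposite ways, species 2 can invade but species 1 cannot.

species 2 excludes species 1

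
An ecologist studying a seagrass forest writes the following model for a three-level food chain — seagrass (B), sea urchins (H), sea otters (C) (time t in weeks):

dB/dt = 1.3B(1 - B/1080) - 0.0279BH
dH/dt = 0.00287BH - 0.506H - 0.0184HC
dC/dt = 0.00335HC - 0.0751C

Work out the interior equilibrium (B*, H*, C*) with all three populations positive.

From dC/dt = 0: 0.00335H* = 0.0751, so H* = 22.4.
From dB/dt = 0: 1.3(1 - B*/1080) = 0.0279·22.4, giving B* = 1080·(1 - 0.481) = 560.
From dH/dt = 0: 0.00287·560 - 0.506 = 0.0184C*, so C* = 1.1/0.0184 = 59.9.

B* ≈ 560, H* ≈ 22.4, C* ≈ 59.9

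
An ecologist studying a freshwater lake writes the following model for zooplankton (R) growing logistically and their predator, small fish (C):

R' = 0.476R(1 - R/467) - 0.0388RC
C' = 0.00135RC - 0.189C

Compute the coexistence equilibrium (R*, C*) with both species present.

R* ≈ 140, C* ≈ 8.59

From dC/dt = 0 with C > 0: 0.00135R* = 0.189, so R* = 140.
Substitute into dR/dt = 0: 0.476(1 - 140/467) = 0.0388C*.
The bracket is 0.7, giving C* = 0.333/0.0388 = 8.59.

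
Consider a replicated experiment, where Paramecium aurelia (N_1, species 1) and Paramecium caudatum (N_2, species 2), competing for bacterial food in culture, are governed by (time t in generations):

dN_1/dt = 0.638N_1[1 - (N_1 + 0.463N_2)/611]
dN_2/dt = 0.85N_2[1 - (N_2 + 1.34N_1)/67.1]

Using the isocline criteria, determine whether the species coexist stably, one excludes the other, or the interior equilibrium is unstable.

species 1 excludes species 2

Compare the nullcline intercepts: K1/α12 = 611/0.463 = 1320 > K2 = 67.1; K2/α21 = 67.1/1.34 = 50.1 < K1 = 611.
Since the inequalities point opposite ways, species 1 can invade but species 2 cannot.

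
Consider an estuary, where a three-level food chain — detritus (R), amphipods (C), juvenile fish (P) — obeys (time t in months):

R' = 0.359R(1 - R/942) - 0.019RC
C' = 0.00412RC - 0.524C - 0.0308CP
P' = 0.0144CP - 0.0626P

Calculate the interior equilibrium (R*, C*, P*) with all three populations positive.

R* ≈ 725, C* ≈ 4.35, P* ≈ 80

From dP/dt = 0: 0.0144C* = 0.0626, so C* = 4.35.
From dR/dt = 0: 0.359(1 - R*/942) = 0.019·4.35, giving R* = 942·(1 - 0.23) = 725.
From dC/dt = 0: 0.00412·725 - 0.524 = 0.0308P*, so P* = 2.46/0.0308 = 80.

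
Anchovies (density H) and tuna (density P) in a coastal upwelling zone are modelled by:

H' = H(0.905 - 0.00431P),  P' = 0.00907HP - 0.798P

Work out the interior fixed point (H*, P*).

H* ≈ 88, P* ≈ 210

Set dP/dt = 0 with P > 0: 0.00907H - 0.798 = 0, so H* = 0.798/0.00907 = 88.
Set dH/dt = 0 with H > 0: 0.905 - 0.00431P = 0, so P* = 0.905/0.00431 = 210.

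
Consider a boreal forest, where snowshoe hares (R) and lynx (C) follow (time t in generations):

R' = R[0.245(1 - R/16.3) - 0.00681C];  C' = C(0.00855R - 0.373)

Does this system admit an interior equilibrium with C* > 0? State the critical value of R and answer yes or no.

Threshold R = 43.6; K < 43.6, so no, the predator goes extinct.

The predator equation gives dC/dt > 0 only when R > 0.373/0.00855 = 43.6.
Without the predator, R → K = 16.3. Since 16.3 < 43.6, the predator cannot invade.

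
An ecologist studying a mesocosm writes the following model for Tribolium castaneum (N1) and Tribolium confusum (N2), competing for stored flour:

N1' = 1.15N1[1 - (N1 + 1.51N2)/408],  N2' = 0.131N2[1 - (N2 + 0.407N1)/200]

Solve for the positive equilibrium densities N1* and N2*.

N1* ≈ 275, N2* ≈ 88.1

Setting both brackets to zero gives the nullclines N1 + 1.51N2 = 408 and 0.407N1 + N2 = 200.
Substituting N2 = 200 - 0.407N1 into the first: N1(1 - 1.51·0.407) = 408 - 1.51·200.
So N1* = 106/0.385 = 275, and then N2* = 200 - 0.407·275 = 88.1.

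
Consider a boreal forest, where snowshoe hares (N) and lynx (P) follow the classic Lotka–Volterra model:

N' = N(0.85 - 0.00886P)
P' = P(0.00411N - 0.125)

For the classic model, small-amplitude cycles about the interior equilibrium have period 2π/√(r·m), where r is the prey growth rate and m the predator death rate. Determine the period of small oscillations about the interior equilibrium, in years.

T ≈ 19.3 years

Here r = 0.85 and m = 0.125, so r·m = 0.106.
ω = √0.106 = 0.326 per year, hence T = 2π/ω ≈ 19.3 years.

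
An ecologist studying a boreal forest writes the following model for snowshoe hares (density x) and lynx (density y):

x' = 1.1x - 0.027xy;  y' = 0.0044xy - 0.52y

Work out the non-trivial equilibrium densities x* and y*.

Set dy/dt = 0 with y > 0: 0.0044x - 0.52 = 0, so x* = 0.52/0.0044 = 118.
Set dx/dt = 0 with x > 0: 1.1 - 0.027y = 0, so y* = 1.1/0.027 = 40.7.

x* ≈ 118, y* ≈ 40.7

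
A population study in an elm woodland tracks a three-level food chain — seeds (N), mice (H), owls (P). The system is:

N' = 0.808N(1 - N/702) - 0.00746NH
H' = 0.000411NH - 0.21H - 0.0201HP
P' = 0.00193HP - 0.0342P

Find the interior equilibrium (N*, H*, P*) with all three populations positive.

From dP/dt = 0: 0.00193H* = 0.0342, so H* = 17.7.
From dN/dt = 0: 0.808(1 - N*/702) = 0.00746·17.7, giving N* = 702·(1 - 0.164) = 587.
From dH/dt = 0: 0.000411·587 - 0.21 = 0.0201P*, so P* = 0.0313/0.0201 = 1.56.

N* ≈ 587, H* ≈ 17.7, P* ≈ 1.56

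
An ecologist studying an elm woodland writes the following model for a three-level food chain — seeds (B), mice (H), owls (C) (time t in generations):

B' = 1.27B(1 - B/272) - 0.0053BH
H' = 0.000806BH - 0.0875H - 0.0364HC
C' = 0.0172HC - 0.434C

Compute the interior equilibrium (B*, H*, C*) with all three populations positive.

From dC/dt = 0: 0.0172H* = 0.434, so H* = 25.2.
From dB/dt = 0: 1.27(1 - B*/272) = 0.0053·25.2, giving B* = 272·(1 - 0.105) = 243.
From dH/dt = 0: 0.000806·243 - 0.0875 = 0.0364C*, so C* = 0.109/0.0364 = 2.98.

B* ≈ 243, H* ≈ 25.2, C* ≈ 2.98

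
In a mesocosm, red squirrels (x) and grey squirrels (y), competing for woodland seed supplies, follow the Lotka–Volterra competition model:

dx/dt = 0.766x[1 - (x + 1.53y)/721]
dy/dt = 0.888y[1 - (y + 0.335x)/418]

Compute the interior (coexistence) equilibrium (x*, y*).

Setting both brackets to zero gives the nullclines x + 1.53y = 721 and 0.335x + y = 418.
Substituting y = 418 - 0.335x into the first: x(1 - 1.53·0.335) = 721 - 1.53·418.
So x* = 81.5/0.487 = 167, and then y* = 418 - 0.335·167 = 362.

x* ≈ 167, y* ≈ 362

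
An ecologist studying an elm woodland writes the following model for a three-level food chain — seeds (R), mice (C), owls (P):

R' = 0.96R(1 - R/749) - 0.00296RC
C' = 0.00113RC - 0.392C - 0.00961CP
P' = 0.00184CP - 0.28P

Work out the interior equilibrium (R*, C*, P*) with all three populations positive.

From dP/dt = 0: 0.00184C* = 0.28, so C* = 152.
From dR/dt = 0: 0.96(1 - R*/749) = 0.00296·152, giving R* = 749·(1 - 0.469) = 398.
From dC/dt = 0: 0.00113·398 - 0.392 = 0.00961P*, so P* = 0.0573/0.00961 = 5.96.

R* ≈ 398, C* ≈ 152, P* ≈ 5.96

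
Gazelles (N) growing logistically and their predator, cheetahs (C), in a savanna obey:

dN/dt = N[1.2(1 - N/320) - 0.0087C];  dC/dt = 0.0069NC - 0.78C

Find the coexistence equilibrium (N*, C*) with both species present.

From dC/dt = 0 with C > 0: 0.0069N* = 0.78, so N* = 113.
Substitute into dN/dt = 0: 1.2(1 - 113/320) = 0.0087C*.
The bracket is 0.647, giving C* = 0.776/0.0087 = 89.2.

N* ≈ 113, C* ≈ 89.2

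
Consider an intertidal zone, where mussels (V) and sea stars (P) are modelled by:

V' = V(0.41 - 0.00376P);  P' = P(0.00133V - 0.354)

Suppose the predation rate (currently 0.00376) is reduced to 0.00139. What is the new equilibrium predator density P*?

At the interior fixed point, setting dV/dt = 0 with V > 0 fixes P* = (prey growth rate)/(VP coefficient) — independent of the other coefficients.
With the change, P* = 0.41/0.00139 = 295; it rises from 109.

P* ≈ 295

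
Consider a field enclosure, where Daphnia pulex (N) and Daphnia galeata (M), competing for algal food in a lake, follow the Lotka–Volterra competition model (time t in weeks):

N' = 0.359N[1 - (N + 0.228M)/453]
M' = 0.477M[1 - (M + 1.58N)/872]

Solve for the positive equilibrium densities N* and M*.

N* ≈ 397, M* ≈ 244

Setting both brackets to zero gives the nullclines N + 0.228M = 453 and 1.58N + M = 872.
Substituting M = 872 - 1.58N into the first: N(1 - 0.228·1.58) = 453 - 0.228·872.
So N* = 254/0.64 = 397, and then M* = 872 - 1.58·397 = 244.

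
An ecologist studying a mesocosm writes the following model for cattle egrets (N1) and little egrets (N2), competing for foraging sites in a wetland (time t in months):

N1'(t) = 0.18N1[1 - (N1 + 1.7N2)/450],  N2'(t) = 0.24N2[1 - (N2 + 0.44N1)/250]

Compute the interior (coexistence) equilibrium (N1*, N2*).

N1* ≈ 99.2, N2* ≈ 206

Setting both brackets to zero gives the nullclines N1 + 1.7N2 = 450 and 0.44N1 + N2 = 250.
Substituting N2 = 250 - 0.44N1 into the first: N1(1 - 1.7·0.44) = 450 - 1.7·250.
So N1* = 25/0.252 = 99.2, and then N2* = 250 - 0.44·99.2 = 206.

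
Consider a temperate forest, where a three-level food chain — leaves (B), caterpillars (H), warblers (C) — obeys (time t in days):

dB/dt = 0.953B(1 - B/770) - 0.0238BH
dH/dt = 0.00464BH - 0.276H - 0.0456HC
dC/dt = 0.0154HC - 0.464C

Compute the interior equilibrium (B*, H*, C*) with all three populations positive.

From dC/dt = 0: 0.0154H* = 0.464, so H* = 30.1.
From dB/dt = 0: 0.953(1 - B*/770) = 0.0238·30.1, giving B* = 770·(1 - 0.752) = 191.
From dH/dt = 0: 0.00464·191 - 0.276 = 0.0456C*, so C* = 0.608/0.0456 = 13.3.

B* ≈ 191, H* ≈ 30.1, C* ≈ 13.3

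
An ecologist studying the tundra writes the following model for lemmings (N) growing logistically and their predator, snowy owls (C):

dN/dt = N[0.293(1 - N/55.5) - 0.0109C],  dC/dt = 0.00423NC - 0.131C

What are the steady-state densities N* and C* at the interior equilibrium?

N* ≈ 31, C* ≈ 11.9

From dC/dt = 0 with C > 0: 0.00423N* = 0.131, so N* = 31.
Substitute into dN/dt = 0: 0.293(1 - 31/55.5) = 0.0109C*.
The bracket is 0.442, giving C* = 0.13/0.0109 = 11.9.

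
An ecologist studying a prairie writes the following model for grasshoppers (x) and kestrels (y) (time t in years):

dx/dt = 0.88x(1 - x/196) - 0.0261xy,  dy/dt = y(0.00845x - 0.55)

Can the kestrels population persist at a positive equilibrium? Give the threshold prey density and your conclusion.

The predator equation gives dy/dt > 0 only when x > 0.55/0.00845 = 65.1.
Without the predator, x → K = 196. Since 196 > 65.1, the predator can invade and persist.

Threshold x = 65.1; K > 65.1, so yes, the predator persists.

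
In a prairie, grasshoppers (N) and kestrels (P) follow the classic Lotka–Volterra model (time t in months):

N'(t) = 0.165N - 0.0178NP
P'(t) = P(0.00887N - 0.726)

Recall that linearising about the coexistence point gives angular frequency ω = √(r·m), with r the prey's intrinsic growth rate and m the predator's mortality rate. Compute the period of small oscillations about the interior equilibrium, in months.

Here r = 0.165 and m = 0.726, so r·m = 0.12.
ω = √0.12 = 0.346 per month, hence T = 2π/ω ≈ 18.2 months.

T ≈ 18.2 months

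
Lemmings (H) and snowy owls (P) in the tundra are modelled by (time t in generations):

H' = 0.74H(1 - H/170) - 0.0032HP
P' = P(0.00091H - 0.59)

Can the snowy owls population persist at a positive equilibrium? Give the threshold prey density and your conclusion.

Threshold H = 648; K < 648, so no, the predator goes extinct.

The predator equation gives dP/dt > 0 only when H > 0.59/0.00091 = 648.
Without the predator, H → K = 170. Since 170 < 648, the predator cannot invade.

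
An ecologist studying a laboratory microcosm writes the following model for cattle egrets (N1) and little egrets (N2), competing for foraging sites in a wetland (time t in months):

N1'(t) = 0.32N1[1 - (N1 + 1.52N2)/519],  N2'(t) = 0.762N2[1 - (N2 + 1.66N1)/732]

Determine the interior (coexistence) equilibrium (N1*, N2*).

Setting both brackets to zero gives the nullclines N1 + 1.52N2 = 519 and 1.66N1 + N2 = 732.
Substituting N2 = 732 - 1.66N1 into the first: N1(1 - 1.52·1.66) = 519 - 1.52·732.
So N1* = -594/-1.52 = 390, and then N2* = 732 - 1.66·390 = 85.

N1* ≈ 390, N2* ≈ 85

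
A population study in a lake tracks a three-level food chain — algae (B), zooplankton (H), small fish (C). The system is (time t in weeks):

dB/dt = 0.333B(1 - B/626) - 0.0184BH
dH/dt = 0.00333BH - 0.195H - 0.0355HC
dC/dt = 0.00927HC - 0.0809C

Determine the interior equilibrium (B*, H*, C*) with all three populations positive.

From dC/dt = 0: 0.00927H* = 0.0809, so H* = 8.73.
From dB/dt = 0: 0.333(1 - B*/626) = 0.0184·8.73, giving B* = 626·(1 - 0.482) = 324.
From dH/dt = 0: 0.00333·324 - 0.195 = 0.0355C*, so C* = 0.884/0.0355 = 24.9.

B* ≈ 324, H* ≈ 8.73, C* ≈ 24.9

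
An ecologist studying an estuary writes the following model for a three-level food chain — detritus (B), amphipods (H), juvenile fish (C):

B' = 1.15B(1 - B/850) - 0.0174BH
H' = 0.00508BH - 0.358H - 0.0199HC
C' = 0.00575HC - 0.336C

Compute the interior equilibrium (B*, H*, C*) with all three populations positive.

From dC/dt = 0: 0.00575H* = 0.336, so H* = 58.4.
From dB/dt = 0: 1.15(1 - B*/850) = 0.0174·58.4, giving B* = 850·(1 - 0.884) = 98.5.
From dH/dt = 0: 0.00508·98.5 - 0.358 = 0.0199C*, so C* = 0.142/0.0199 = 7.15.

B* ≈ 98.5, H* ≈ 58.4, C* ≈ 7.15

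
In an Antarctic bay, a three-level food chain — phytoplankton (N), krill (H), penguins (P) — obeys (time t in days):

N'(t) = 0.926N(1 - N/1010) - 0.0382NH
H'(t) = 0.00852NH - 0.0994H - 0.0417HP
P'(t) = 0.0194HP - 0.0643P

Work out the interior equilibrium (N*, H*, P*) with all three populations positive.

N* ≈ 872, H* ≈ 3.31, P* ≈ 176

From dP/dt = 0: 0.0194H* = 0.0643, so H* = 3.31.
From dN/dt = 0: 0.926(1 - N*/1010) = 0.0382·3.31, giving N* = 1010·(1 - 0.137) = 872.
From dH/dt = 0: 0.00852·872 - 0.0994 = 0.0417P*, so P* = 7.33/0.0417 = 176.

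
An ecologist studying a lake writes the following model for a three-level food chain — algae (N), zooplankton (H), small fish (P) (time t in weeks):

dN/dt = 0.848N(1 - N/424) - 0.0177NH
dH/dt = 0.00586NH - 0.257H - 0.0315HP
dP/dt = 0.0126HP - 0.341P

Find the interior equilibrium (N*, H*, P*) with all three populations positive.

N* ≈ 184, H* ≈ 27.1, P* ≈ 26.2

From dP/dt = 0: 0.0126H* = 0.341, so H* = 27.1.
From dN/dt = 0: 0.848(1 - N*/424) = 0.0177·27.1, giving N* = 424·(1 - 0.565) = 184.
From dH/dt = 0: 0.00586·184 - 0.257 = 0.0315P*, so P* = 0.824/0.0315 = 26.2.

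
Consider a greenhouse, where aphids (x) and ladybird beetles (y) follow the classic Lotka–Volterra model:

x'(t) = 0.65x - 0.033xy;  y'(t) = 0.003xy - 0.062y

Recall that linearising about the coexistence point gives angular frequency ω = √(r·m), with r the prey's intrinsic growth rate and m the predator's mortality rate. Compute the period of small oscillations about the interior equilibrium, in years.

T ≈ 31.3 years

Here r = 0.65 and m = 0.062, so r·m = 0.0403.
ω = √0.0403 = 0.201 per year, hence T = 2π/ω ≈ 31.3 years.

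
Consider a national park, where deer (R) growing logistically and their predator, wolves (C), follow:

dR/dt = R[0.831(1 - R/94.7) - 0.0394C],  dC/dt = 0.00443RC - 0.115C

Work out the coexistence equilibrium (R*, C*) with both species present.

From dC/dt = 0 with C > 0: 0.00443R* = 0.115, so R* = 26.
Substitute into dR/dt = 0: 0.831(1 - 26/94.7) = 0.0394C*.
The bracket is 0.726, giving C* = 0.603/0.0394 = 15.3.

R* ≈ 26, C* ≈ 15.3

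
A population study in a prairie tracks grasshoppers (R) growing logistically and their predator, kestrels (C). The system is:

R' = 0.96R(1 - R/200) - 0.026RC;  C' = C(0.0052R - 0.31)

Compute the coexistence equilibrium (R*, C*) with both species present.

R* ≈ 59.6, C* ≈ 25.9

From dC/dt = 0 with C > 0: 0.0052R* = 0.31, so R* = 59.6.
Substitute into dR/dt = 0: 0.96(1 - 59.6/200) = 0.026C*.
The bracket is 0.702, giving C* = 0.674/0.026 = 25.9.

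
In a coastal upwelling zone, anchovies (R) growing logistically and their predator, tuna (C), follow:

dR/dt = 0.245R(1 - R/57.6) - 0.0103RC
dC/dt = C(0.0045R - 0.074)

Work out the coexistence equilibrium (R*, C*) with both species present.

From dC/dt = 0 with C > 0: 0.0045R* = 0.074, so R* = 16.4.
Substitute into dR/dt = 0: 0.245(1 - 16.4/57.6) = 0.0103C*.
The bracket is 0.715, giving C* = 0.175/0.0103 = 17.

R* ≈ 16.4, C* ≈ 17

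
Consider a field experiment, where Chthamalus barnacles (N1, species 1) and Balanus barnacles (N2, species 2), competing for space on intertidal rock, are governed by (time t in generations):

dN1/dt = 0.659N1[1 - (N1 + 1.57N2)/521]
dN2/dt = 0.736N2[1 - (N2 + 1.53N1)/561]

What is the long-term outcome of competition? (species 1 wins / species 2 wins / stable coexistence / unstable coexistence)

Compare the nullcline intercepts: K1/α12 = 521/1.57 = 332 < K2 = 561; K2/α21 = 561/1.53 = 367 < K1 = 521.
Since both are reversed, neither can invade when rare; the interior point is a saddle.

unstable coexistence (outcome depends on initial conditions)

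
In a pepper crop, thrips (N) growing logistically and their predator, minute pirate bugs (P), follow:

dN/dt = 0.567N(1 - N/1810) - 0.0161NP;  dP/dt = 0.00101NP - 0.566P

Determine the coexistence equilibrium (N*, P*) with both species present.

From dP/dt = 0 with P > 0: 0.00101N* = 0.566, so N* = 560.
Substitute into dN/dt = 0: 0.567(1 - 560/1810) = 0.0161P*.
The bracket is 0.69, giving P* = 0.391/0.0161 = 24.3.

N* ≈ 560, P* ≈ 24.3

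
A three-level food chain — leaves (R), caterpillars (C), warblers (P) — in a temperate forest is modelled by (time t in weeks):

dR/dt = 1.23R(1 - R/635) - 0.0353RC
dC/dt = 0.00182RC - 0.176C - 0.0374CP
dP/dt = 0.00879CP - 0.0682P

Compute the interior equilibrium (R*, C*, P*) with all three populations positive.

From dP/dt = 0: 0.00879C* = 0.0682, so C* = 7.76.
From dR/dt = 0: 1.23(1 - R*/635) = 0.0353·7.76, giving R* = 635·(1 - 0.223) = 494.
From dC/dt = 0: 0.00182·494 - 0.176 = 0.0374P*, so P* = 0.722/0.0374 = 19.3.

R* ≈ 494, C* ≈ 7.76, P* ≈ 19.3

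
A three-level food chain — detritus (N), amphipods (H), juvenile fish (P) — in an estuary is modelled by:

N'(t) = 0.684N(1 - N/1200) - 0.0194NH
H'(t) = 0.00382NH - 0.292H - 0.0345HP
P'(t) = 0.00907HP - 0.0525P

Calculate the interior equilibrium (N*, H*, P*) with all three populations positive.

From dP/dt = 0: 0.00907H* = 0.0525, so H* = 5.79.
From dN/dt = 0: 0.684(1 - N*/1200) = 0.0194·5.79, giving N* = 1200·(1 - 0.164) = 1000.
From dH/dt = 0: 0.00382·1000 - 0.292 = 0.0345P*, so P* = 3.54/0.0345 = 103.

N* ≈ 1000, H* ≈ 5.79, P* ≈ 103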